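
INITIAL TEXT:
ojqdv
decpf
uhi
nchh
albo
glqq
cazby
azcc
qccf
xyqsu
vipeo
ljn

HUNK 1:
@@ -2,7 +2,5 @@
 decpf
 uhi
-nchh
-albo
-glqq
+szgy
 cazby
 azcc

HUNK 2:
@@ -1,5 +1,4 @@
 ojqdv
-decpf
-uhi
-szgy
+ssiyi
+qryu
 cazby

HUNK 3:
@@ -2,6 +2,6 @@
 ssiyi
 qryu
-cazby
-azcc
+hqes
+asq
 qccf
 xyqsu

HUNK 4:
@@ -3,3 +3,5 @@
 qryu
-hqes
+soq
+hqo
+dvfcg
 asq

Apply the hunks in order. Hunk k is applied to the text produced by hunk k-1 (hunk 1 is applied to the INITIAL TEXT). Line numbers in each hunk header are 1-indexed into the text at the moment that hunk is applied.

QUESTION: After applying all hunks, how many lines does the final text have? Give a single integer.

Hunk 1: at line 2 remove [nchh,albo,glqq] add [szgy] -> 10 lines: ojqdv decpf uhi szgy cazby azcc qccf xyqsu vipeo ljn
Hunk 2: at line 1 remove [decpf,uhi,szgy] add [ssiyi,qryu] -> 9 lines: ojqdv ssiyi qryu cazby azcc qccf xyqsu vipeo ljn
Hunk 3: at line 2 remove [cazby,azcc] add [hqes,asq] -> 9 lines: ojqdv ssiyi qryu hqes asq qccf xyqsu vipeo ljn
Hunk 4: at line 3 remove [hqes] add [soq,hqo,dvfcg] -> 11 lines: ojqdv ssiyi qryu soq hqo dvfcg asq qccf xyqsu vipeo ljn
Final line count: 11

Answer: 11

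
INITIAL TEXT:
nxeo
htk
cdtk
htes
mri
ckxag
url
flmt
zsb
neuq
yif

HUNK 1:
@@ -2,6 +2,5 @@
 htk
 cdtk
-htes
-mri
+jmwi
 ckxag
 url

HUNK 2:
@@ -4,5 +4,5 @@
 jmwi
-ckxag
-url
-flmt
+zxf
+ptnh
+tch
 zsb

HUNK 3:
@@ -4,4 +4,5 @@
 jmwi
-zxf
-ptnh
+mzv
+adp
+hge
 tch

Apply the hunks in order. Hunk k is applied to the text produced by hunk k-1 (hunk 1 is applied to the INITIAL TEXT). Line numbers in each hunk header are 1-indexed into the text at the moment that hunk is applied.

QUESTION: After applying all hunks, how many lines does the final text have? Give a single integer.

Answer: 11

Derivation:
Hunk 1: at line 2 remove [htes,mri] add [jmwi] -> 10 lines: nxeo htk cdtk jmwi ckxag url flmt zsb neuq yif
Hunk 2: at line 4 remove [ckxag,url,flmt] add [zxf,ptnh,tch] -> 10 lines: nxeo htk cdtk jmwi zxf ptnh tch zsb neuq yif
Hunk 3: at line 4 remove [zxf,ptnh] add [mzv,adp,hge] -> 11 lines: nxeo htk cdtk jmwi mzv adp hge tch zsb neuq yif
Final line count: 11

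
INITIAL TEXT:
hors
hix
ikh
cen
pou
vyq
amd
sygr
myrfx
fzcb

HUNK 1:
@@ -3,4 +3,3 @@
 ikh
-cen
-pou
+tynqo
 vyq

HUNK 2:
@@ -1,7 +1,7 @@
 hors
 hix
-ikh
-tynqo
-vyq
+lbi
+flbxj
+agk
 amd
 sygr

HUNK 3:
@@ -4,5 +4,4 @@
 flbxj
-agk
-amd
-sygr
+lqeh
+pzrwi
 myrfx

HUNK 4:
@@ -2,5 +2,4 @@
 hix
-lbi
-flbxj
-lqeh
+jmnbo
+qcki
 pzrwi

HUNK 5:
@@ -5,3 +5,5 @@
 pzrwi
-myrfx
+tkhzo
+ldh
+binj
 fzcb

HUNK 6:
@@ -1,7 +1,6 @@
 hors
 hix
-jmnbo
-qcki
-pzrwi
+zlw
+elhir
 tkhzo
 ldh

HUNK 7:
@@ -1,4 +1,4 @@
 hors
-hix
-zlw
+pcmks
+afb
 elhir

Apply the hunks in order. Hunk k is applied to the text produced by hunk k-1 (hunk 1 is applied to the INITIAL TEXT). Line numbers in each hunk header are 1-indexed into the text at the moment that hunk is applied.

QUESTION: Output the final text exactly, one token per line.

Hunk 1: at line 3 remove [cen,pou] add [tynqo] -> 9 lines: hors hix ikh tynqo vyq amd sygr myrfx fzcb
Hunk 2: at line 1 remove [ikh,tynqo,vyq] add [lbi,flbxj,agk] -> 9 lines: hors hix lbi flbxj agk amd sygr myrfx fzcb
Hunk 3: at line 4 remove [agk,amd,sygr] add [lqeh,pzrwi] -> 8 lines: hors hix lbi flbxj lqeh pzrwi myrfx fzcb
Hunk 4: at line 2 remove [lbi,flbxj,lqeh] add [jmnbo,qcki] -> 7 lines: hors hix jmnbo qcki pzrwi myrfx fzcb
Hunk 5: at line 5 remove [myrfx] add [tkhzo,ldh,binj] -> 9 lines: hors hix jmnbo qcki pzrwi tkhzo ldh binj fzcb
Hunk 6: at line 1 remove [jmnbo,qcki,pzrwi] add [zlw,elhir] -> 8 lines: hors hix zlw elhir tkhzo ldh binj fzcb
Hunk 7: at line 1 remove [hix,zlw] add [pcmks,afb] -> 8 lines: hors pcmks afb elhir tkhzo ldh binj fzcb

Answer: hors
pcmks
afb
elhir
tkhzo
ldh
binj
fzcb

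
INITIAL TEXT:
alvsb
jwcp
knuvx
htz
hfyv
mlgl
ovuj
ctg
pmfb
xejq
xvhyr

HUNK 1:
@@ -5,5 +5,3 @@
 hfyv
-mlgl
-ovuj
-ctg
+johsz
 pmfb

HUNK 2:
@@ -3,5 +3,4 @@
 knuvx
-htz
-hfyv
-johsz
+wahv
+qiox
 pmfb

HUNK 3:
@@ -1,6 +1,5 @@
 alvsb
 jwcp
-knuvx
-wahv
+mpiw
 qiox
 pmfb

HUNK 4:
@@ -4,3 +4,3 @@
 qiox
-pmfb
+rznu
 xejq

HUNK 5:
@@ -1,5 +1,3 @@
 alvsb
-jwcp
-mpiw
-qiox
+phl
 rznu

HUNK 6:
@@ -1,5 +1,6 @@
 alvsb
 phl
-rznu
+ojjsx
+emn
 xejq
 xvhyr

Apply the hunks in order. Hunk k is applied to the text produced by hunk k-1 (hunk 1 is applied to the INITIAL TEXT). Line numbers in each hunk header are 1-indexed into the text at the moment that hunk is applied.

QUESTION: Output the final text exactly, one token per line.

Answer: alvsb
phl
ojjsx
emn
xejq
xvhyr

Derivation:
Hunk 1: at line 5 remove [mlgl,ovuj,ctg] add [johsz] -> 9 lines: alvsb jwcp knuvx htz hfyv johsz pmfb xejq xvhyr
Hunk 2: at line 3 remove [htz,hfyv,johsz] add [wahv,qiox] -> 8 lines: alvsb jwcp knuvx wahv qiox pmfb xejq xvhyr
Hunk 3: at line 1 remove [knuvx,wahv] add [mpiw] -> 7 lines: alvsb jwcp mpiw qiox pmfb xejq xvhyr
Hunk 4: at line 4 remove [pmfb] add [rznu] -> 7 lines: alvsb jwcp mpiw qiox rznu xejq xvhyr
Hunk 5: at line 1 remove [jwcp,mpiw,qiox] add [phl] -> 5 lines: alvsb phl rznu xejq xvhyr
Hunk 6: at line 1 remove [rznu] add [ojjsx,emn] -> 6 lines: alvsb phl ojjsx emn xejq xvhyr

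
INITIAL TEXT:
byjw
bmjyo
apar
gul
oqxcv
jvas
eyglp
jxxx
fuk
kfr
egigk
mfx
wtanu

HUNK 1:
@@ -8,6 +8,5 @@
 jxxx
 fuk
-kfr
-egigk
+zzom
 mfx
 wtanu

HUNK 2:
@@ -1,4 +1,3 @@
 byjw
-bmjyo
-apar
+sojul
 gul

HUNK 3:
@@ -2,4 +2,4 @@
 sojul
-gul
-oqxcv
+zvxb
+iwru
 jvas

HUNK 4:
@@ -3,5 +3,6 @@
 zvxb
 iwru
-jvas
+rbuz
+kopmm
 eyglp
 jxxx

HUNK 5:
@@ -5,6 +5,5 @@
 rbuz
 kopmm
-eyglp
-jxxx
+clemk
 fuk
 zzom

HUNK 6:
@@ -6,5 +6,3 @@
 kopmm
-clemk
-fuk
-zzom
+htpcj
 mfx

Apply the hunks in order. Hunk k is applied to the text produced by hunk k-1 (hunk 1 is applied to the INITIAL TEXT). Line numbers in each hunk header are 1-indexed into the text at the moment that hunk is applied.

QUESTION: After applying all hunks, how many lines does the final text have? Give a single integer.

Answer: 9

Derivation:
Hunk 1: at line 8 remove [kfr,egigk] add [zzom] -> 12 lines: byjw bmjyo apar gul oqxcv jvas eyglp jxxx fuk zzom mfx wtanu
Hunk 2: at line 1 remove [bmjyo,apar] add [sojul] -> 11 lines: byjw sojul gul oqxcv jvas eyglp jxxx fuk zzom mfx wtanu
Hunk 3: at line 2 remove [gul,oqxcv] add [zvxb,iwru] -> 11 lines: byjw sojul zvxb iwru jvas eyglp jxxx fuk zzom mfx wtanu
Hunk 4: at line 3 remove [jvas] add [rbuz,kopmm] -> 12 lines: byjw sojul zvxb iwru rbuz kopmm eyglp jxxx fuk zzom mfx wtanu
Hunk 5: at line 5 remove [eyglp,jxxx] add [clemk] -> 11 lines: byjw sojul zvxb iwru rbuz kopmm clemk fuk zzom mfx wtanu
Hunk 6: at line 6 remove [clemk,fuk,zzom] add [htpcj] -> 9 lines: byjw sojul zvxb iwru rbuz kopmm htpcj mfx wtanu
Final line count: 9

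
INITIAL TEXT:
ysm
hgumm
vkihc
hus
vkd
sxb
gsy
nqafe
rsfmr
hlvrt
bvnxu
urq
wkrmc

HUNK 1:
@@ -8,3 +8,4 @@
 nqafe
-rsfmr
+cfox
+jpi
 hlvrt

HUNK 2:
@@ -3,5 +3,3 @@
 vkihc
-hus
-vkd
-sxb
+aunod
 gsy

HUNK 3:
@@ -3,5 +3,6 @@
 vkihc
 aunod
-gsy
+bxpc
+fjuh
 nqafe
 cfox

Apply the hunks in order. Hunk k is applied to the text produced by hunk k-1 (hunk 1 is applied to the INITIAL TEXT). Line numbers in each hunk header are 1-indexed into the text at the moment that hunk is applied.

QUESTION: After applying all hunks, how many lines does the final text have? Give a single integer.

Hunk 1: at line 8 remove [rsfmr] add [cfox,jpi] -> 14 lines: ysm hgumm vkihc hus vkd sxb gsy nqafe cfox jpi hlvrt bvnxu urq wkrmc
Hunk 2: at line 3 remove [hus,vkd,sxb] add [aunod] -> 12 lines: ysm hgumm vkihc aunod gsy nqafe cfox jpi hlvrt bvnxu urq wkrmc
Hunk 3: at line 3 remove [gsy] add [bxpc,fjuh] -> 13 lines: ysm hgumm vkihc aunod bxpc fjuh nqafe cfox jpi hlvrt bvnxu urq wkrmc
Final line count: 13

Answer: 13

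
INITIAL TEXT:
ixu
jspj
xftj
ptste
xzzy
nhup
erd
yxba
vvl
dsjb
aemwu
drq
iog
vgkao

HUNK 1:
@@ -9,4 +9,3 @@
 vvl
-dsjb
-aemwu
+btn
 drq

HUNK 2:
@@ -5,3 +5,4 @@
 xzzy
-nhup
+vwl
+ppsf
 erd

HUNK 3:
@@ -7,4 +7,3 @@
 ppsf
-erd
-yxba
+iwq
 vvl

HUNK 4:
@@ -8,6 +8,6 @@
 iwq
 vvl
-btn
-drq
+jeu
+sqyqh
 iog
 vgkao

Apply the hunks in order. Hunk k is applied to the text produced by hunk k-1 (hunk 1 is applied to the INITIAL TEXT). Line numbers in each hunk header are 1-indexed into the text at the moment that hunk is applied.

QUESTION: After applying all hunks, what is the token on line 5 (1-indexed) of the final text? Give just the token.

Answer: xzzy

Derivation:
Hunk 1: at line 9 remove [dsjb,aemwu] add [btn] -> 13 lines: ixu jspj xftj ptste xzzy nhup erd yxba vvl btn drq iog vgkao
Hunk 2: at line 5 remove [nhup] add [vwl,ppsf] -> 14 lines: ixu jspj xftj ptste xzzy vwl ppsf erd yxba vvl btn drq iog vgkao
Hunk 3: at line 7 remove [erd,yxba] add [iwq] -> 13 lines: ixu jspj xftj ptste xzzy vwl ppsf iwq vvl btn drq iog vgkao
Hunk 4: at line 8 remove [btn,drq] add [jeu,sqyqh] -> 13 lines: ixu jspj xftj ptste xzzy vwl ppsf iwq vvl jeu sqyqh iog vgkao
Final line 5: xzzy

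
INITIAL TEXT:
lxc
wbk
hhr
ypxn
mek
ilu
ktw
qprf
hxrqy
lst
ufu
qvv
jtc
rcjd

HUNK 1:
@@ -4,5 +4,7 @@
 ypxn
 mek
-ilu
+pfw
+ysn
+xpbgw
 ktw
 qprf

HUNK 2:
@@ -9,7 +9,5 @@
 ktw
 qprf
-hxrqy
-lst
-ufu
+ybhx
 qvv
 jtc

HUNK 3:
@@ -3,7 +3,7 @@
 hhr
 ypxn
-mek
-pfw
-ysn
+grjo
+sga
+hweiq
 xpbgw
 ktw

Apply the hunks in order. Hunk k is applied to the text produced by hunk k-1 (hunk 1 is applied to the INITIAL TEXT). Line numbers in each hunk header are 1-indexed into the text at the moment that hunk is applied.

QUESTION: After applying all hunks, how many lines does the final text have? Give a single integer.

Answer: 14

Derivation:
Hunk 1: at line 4 remove [ilu] add [pfw,ysn,xpbgw] -> 16 lines: lxc wbk hhr ypxn mek pfw ysn xpbgw ktw qprf hxrqy lst ufu qvv jtc rcjd
Hunk 2: at line 9 remove [hxrqy,lst,ufu] add [ybhx] -> 14 lines: lxc wbk hhr ypxn mek pfw ysn xpbgw ktw qprf ybhx qvv jtc rcjd
Hunk 3: at line 3 remove [mek,pfw,ysn] add [grjo,sga,hweiq] -> 14 lines: lxc wbk hhr ypxn grjo sga hweiq xpbgw ktw qprf ybhx qvv jtc rcjd
Final line count: 14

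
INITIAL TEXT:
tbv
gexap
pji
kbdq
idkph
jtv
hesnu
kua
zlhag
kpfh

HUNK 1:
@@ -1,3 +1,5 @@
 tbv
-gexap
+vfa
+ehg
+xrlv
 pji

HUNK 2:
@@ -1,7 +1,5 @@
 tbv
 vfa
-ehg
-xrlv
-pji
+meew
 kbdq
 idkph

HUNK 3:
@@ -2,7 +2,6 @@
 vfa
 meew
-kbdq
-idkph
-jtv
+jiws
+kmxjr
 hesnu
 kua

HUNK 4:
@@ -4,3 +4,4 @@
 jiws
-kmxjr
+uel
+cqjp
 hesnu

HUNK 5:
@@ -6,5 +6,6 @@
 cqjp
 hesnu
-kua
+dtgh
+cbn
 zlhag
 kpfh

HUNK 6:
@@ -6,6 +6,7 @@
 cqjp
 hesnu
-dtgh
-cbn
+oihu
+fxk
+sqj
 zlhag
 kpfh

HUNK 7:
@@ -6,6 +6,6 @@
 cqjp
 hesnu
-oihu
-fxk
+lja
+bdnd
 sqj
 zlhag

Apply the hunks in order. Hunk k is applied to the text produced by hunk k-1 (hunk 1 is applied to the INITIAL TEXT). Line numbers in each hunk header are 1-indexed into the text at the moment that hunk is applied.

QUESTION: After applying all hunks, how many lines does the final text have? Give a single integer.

Answer: 12

Derivation:
Hunk 1: at line 1 remove [gexap] add [vfa,ehg,xrlv] -> 12 lines: tbv vfa ehg xrlv pji kbdq idkph jtv hesnu kua zlhag kpfh
Hunk 2: at line 1 remove [ehg,xrlv,pji] add [meew] -> 10 lines: tbv vfa meew kbdq idkph jtv hesnu kua zlhag kpfh
Hunk 3: at line 2 remove [kbdq,idkph,jtv] add [jiws,kmxjr] -> 9 lines: tbv vfa meew jiws kmxjr hesnu kua zlhag kpfh
Hunk 4: at line 4 remove [kmxjr] add [uel,cqjp] -> 10 lines: tbv vfa meew jiws uel cqjp hesnu kua zlhag kpfh
Hunk 5: at line 6 remove [kua] add [dtgh,cbn] -> 11 lines: tbv vfa meew jiws uel cqjp hesnu dtgh cbn zlhag kpfh
Hunk 6: at line 6 remove [dtgh,cbn] add [oihu,fxk,sqj] -> 12 lines: tbv vfa meew jiws uel cqjp hesnu oihu fxk sqj zlhag kpfh
Hunk 7: at line 6 remove [oihu,fxk] add [lja,bdnd] -> 12 lines: tbv vfa meew jiws uel cqjp hesnu lja bdnd sqj zlhag kpfh
Final line count: 12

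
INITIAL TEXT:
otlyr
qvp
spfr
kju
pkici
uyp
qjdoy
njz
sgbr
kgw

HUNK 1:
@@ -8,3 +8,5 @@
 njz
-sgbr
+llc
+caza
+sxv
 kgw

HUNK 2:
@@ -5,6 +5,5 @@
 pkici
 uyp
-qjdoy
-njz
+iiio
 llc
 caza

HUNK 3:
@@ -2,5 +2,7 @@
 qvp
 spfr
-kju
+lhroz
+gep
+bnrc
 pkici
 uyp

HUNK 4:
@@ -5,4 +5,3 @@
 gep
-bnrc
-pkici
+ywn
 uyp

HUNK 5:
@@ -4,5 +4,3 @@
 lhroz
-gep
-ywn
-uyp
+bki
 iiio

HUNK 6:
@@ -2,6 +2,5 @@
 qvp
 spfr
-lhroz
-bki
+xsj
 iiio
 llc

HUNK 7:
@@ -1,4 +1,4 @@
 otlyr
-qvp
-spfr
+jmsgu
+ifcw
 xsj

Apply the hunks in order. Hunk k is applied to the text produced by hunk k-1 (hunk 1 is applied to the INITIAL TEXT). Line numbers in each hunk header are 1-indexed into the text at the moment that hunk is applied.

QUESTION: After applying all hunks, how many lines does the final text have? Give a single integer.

Answer: 9

Derivation:
Hunk 1: at line 8 remove [sgbr] add [llc,caza,sxv] -> 12 lines: otlyr qvp spfr kju pkici uyp qjdoy njz llc caza sxv kgw
Hunk 2: at line 5 remove [qjdoy,njz] add [iiio] -> 11 lines: otlyr qvp spfr kju pkici uyp iiio llc caza sxv kgw
Hunk 3: at line 2 remove [kju] add [lhroz,gep,bnrc] -> 13 lines: otlyr qvp spfr lhroz gep bnrc pkici uyp iiio llc caza sxv kgw
Hunk 4: at line 5 remove [bnrc,pkici] add [ywn] -> 12 lines: otlyr qvp spfr lhroz gep ywn uyp iiio llc caza sxv kgw
Hunk 5: at line 4 remove [gep,ywn,uyp] add [bki] -> 10 lines: otlyr qvp spfr lhroz bki iiio llc caza sxv kgw
Hunk 6: at line 2 remove [lhroz,bki] add [xsj] -> 9 lines: otlyr qvp spfr xsj iiio llc caza sxv kgw
Hunk 7: at line 1 remove [qvp,spfr] add [jmsgu,ifcw] -> 9 lines: otlyr jmsgu ifcw xsj iiio llc caza sxv kgw
Final line count: 9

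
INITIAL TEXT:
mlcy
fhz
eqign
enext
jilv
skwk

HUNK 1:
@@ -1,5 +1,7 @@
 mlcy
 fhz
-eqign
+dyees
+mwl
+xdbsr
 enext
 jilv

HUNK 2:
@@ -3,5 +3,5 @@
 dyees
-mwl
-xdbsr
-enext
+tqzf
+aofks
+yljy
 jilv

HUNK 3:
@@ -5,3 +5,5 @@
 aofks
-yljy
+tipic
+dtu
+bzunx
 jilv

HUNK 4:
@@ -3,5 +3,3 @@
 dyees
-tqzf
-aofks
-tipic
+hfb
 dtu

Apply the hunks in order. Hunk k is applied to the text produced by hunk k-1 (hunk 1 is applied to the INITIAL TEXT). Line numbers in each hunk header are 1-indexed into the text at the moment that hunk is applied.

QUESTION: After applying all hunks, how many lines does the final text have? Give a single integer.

Hunk 1: at line 1 remove [eqign] add [dyees,mwl,xdbsr] -> 8 lines: mlcy fhz dyees mwl xdbsr enext jilv skwk
Hunk 2: at line 3 remove [mwl,xdbsr,enext] add [tqzf,aofks,yljy] -> 8 lines: mlcy fhz dyees tqzf aofks yljy jilv skwk
Hunk 3: at line 5 remove [yljy] add [tipic,dtu,bzunx] -> 10 lines: mlcy fhz dyees tqzf aofks tipic dtu bzunx jilv skwk
Hunk 4: at line 3 remove [tqzf,aofks,tipic] add [hfb] -> 8 lines: mlcy fhz dyees hfb dtu bzunx jilv skwk
Final line count: 8

Answer: 8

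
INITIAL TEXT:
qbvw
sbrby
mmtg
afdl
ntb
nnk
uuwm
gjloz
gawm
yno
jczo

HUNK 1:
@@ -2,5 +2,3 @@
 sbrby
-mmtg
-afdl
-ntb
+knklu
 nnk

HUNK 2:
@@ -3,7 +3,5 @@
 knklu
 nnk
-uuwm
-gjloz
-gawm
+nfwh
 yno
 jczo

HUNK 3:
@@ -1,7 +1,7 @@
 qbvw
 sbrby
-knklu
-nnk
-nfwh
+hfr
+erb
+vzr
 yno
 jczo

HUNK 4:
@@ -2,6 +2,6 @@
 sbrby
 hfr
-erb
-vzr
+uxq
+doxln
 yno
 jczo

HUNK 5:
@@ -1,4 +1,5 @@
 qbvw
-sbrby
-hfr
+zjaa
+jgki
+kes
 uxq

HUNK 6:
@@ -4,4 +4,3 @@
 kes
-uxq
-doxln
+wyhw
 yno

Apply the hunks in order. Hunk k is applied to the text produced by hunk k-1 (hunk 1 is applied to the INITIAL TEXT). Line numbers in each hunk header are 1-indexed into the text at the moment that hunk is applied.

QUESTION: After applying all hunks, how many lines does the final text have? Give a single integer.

Answer: 7

Derivation:
Hunk 1: at line 2 remove [mmtg,afdl,ntb] add [knklu] -> 9 lines: qbvw sbrby knklu nnk uuwm gjloz gawm yno jczo
Hunk 2: at line 3 remove [uuwm,gjloz,gawm] add [nfwh] -> 7 lines: qbvw sbrby knklu nnk nfwh yno jczo
Hunk 3: at line 1 remove [knklu,nnk,nfwh] add [hfr,erb,vzr] -> 7 lines: qbvw sbrby hfr erb vzr yno jczo
Hunk 4: at line 2 remove [erb,vzr] add [uxq,doxln] -> 7 lines: qbvw sbrby hfr uxq doxln yno jczo
Hunk 5: at line 1 remove [sbrby,hfr] add [zjaa,jgki,kes] -> 8 lines: qbvw zjaa jgki kes uxq doxln yno jczo
Hunk 6: at line 4 remove [uxq,doxln] add [wyhw] -> 7 lines: qbvw zjaa jgki kes wyhw yno jczo
Final line count: 7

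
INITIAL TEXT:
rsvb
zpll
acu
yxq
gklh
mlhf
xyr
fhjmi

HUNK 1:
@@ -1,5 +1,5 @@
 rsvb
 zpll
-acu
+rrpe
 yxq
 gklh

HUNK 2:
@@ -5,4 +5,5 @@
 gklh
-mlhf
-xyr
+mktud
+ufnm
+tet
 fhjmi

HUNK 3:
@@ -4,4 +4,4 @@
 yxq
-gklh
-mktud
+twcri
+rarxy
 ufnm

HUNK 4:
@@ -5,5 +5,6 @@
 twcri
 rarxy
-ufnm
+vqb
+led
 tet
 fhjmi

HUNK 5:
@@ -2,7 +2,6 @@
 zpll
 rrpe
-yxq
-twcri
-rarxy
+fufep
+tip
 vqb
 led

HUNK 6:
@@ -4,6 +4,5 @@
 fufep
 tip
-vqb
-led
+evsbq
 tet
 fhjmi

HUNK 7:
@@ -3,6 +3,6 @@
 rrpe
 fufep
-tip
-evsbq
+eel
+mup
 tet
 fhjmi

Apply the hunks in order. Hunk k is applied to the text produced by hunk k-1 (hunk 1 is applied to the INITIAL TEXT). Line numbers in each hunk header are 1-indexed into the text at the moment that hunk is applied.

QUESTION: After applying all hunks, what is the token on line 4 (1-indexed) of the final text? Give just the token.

Hunk 1: at line 1 remove [acu] add [rrpe] -> 8 lines: rsvb zpll rrpe yxq gklh mlhf xyr fhjmi
Hunk 2: at line 5 remove [mlhf,xyr] add [mktud,ufnm,tet] -> 9 lines: rsvb zpll rrpe yxq gklh mktud ufnm tet fhjmi
Hunk 3: at line 4 remove [gklh,mktud] add [twcri,rarxy] -> 9 lines: rsvb zpll rrpe yxq twcri rarxy ufnm tet fhjmi
Hunk 4: at line 5 remove [ufnm] add [vqb,led] -> 10 lines: rsvb zpll rrpe yxq twcri rarxy vqb led tet fhjmi
Hunk 5: at line 2 remove [yxq,twcri,rarxy] add [fufep,tip] -> 9 lines: rsvb zpll rrpe fufep tip vqb led tet fhjmi
Hunk 6: at line 4 remove [vqb,led] add [evsbq] -> 8 lines: rsvb zpll rrpe fufep tip evsbq tet fhjmi
Hunk 7: at line 3 remove [tip,evsbq] add [eel,mup] -> 8 lines: rsvb zpll rrpe fufep eel mup tet fhjmi
Final line 4: fufep

Answer: fufep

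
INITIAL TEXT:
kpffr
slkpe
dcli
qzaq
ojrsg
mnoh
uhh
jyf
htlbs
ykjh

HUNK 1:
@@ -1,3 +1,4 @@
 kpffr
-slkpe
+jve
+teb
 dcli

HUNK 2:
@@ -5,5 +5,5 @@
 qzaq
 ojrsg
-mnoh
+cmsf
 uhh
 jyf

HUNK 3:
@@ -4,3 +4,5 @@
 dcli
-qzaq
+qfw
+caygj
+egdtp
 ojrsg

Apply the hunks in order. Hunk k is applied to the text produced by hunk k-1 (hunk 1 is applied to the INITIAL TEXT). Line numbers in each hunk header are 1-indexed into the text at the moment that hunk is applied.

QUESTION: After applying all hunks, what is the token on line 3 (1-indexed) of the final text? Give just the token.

Hunk 1: at line 1 remove [slkpe] add [jve,teb] -> 11 lines: kpffr jve teb dcli qzaq ojrsg mnoh uhh jyf htlbs ykjh
Hunk 2: at line 5 remove [mnoh] add [cmsf] -> 11 lines: kpffr jve teb dcli qzaq ojrsg cmsf uhh jyf htlbs ykjh
Hunk 3: at line 4 remove [qzaq] add [qfw,caygj,egdtp] -> 13 lines: kpffr jve teb dcli qfw caygj egdtp ojrsg cmsf uhh jyf htlbs ykjh
Final line 3: teb

Answer: teb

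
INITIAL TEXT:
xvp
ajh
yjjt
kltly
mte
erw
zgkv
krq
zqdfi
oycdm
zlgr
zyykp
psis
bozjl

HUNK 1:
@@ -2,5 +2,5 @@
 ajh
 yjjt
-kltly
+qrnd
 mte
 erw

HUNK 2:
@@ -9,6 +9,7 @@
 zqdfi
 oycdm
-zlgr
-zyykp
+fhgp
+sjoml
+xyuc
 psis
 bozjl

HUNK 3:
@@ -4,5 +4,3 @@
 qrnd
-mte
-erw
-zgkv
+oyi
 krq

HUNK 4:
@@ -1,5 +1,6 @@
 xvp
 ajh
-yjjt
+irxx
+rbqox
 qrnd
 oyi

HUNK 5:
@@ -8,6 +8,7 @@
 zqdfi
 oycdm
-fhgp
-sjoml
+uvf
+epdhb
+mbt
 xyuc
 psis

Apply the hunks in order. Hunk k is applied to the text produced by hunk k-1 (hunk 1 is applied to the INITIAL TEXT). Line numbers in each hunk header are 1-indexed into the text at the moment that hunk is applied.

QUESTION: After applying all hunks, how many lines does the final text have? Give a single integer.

Answer: 15

Derivation:
Hunk 1: at line 2 remove [kltly] add [qrnd] -> 14 lines: xvp ajh yjjt qrnd mte erw zgkv krq zqdfi oycdm zlgr zyykp psis bozjl
Hunk 2: at line 9 remove [zlgr,zyykp] add [fhgp,sjoml,xyuc] -> 15 lines: xvp ajh yjjt qrnd mte erw zgkv krq zqdfi oycdm fhgp sjoml xyuc psis bozjl
Hunk 3: at line 4 remove [mte,erw,zgkv] add [oyi] -> 13 lines: xvp ajh yjjt qrnd oyi krq zqdfi oycdm fhgp sjoml xyuc psis bozjl
Hunk 4: at line 1 remove [yjjt] add [irxx,rbqox] -> 14 lines: xvp ajh irxx rbqox qrnd oyi krq zqdfi oycdm fhgp sjoml xyuc psis bozjl
Hunk 5: at line 8 remove [fhgp,sjoml] add [uvf,epdhb,mbt] -> 15 lines: xvp ajh irxx rbqox qrnd oyi krq zqdfi oycdm uvf epdhb mbt xyuc psis bozjl
Final line count: 15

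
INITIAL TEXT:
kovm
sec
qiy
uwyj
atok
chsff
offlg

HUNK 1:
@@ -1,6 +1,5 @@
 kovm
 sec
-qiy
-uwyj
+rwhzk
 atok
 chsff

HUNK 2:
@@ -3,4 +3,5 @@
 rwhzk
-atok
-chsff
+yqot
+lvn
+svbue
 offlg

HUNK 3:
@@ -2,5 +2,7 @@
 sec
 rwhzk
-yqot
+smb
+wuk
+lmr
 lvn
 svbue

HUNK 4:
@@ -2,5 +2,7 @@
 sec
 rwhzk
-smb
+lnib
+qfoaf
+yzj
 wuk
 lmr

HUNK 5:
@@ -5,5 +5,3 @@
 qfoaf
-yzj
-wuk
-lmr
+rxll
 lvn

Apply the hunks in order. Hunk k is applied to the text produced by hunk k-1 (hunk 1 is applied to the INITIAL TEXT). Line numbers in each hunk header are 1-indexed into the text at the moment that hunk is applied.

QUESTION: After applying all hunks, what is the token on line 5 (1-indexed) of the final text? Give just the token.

Answer: qfoaf

Derivation:
Hunk 1: at line 1 remove [qiy,uwyj] add [rwhzk] -> 6 lines: kovm sec rwhzk atok chsff offlg
Hunk 2: at line 3 remove [atok,chsff] add [yqot,lvn,svbue] -> 7 lines: kovm sec rwhzk yqot lvn svbue offlg
Hunk 3: at line 2 remove [yqot] add [smb,wuk,lmr] -> 9 lines: kovm sec rwhzk smb wuk lmr lvn svbue offlg
Hunk 4: at line 2 remove [smb] add [lnib,qfoaf,yzj] -> 11 lines: kovm sec rwhzk lnib qfoaf yzj wuk lmr lvn svbue offlg
Hunk 5: at line 5 remove [yzj,wuk,lmr] add [rxll] -> 9 lines: kovm sec rwhzk lnib qfoaf rxll lvn svbue offlg
Final line 5: qfoaf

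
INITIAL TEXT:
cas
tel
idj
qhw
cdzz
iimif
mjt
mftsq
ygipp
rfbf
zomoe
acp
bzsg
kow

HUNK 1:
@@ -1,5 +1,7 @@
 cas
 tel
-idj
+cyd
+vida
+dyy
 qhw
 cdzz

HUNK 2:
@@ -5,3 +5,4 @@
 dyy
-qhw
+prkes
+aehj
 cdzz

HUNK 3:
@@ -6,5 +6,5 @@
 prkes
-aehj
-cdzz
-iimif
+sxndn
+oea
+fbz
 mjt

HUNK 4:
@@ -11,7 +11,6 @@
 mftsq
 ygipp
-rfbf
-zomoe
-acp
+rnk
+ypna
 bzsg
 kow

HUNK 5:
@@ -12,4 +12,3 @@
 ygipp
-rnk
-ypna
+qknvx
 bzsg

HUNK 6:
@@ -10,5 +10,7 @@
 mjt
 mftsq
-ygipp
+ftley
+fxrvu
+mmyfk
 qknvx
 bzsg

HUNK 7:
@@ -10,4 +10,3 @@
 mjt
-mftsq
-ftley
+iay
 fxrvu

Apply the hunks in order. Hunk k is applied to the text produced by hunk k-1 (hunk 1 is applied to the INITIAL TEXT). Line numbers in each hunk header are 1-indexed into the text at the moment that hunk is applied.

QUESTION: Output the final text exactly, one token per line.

Hunk 1: at line 1 remove [idj] add [cyd,vida,dyy] -> 16 lines: cas tel cyd vida dyy qhw cdzz iimif mjt mftsq ygipp rfbf zomoe acp bzsg kow
Hunk 2: at line 5 remove [qhw] add [prkes,aehj] -> 17 lines: cas tel cyd vida dyy prkes aehj cdzz iimif mjt mftsq ygipp rfbf zomoe acp bzsg kow
Hunk 3: at line 6 remove [aehj,cdzz,iimif] add [sxndn,oea,fbz] -> 17 lines: cas tel cyd vida dyy prkes sxndn oea fbz mjt mftsq ygipp rfbf zomoe acp bzsg kow
Hunk 4: at line 11 remove [rfbf,zomoe,acp] add [rnk,ypna] -> 16 lines: cas tel cyd vida dyy prkes sxndn oea fbz mjt mftsq ygipp rnk ypna bzsg kow
Hunk 5: at line 12 remove [rnk,ypna] add [qknvx] -> 15 lines: cas tel cyd vida dyy prkes sxndn oea fbz mjt mftsq ygipp qknvx bzsg kow
Hunk 6: at line 10 remove [ygipp] add [ftley,fxrvu,mmyfk] -> 17 lines: cas tel cyd vida dyy prkes sxndn oea fbz mjt mftsq ftley fxrvu mmyfk qknvx bzsg kow
Hunk 7: at line 10 remove [mftsq,ftley] add [iay] -> 16 lines: cas tel cyd vida dyy prkes sxndn oea fbz mjt iay fxrvu mmyfk qknvx bzsg kow

Answer: cas
tel
cyd
vida
dyy
prkes
sxndn
oea
fbz
mjt
iay
fxrvu
mmyfk
qknvx
bzsg
kow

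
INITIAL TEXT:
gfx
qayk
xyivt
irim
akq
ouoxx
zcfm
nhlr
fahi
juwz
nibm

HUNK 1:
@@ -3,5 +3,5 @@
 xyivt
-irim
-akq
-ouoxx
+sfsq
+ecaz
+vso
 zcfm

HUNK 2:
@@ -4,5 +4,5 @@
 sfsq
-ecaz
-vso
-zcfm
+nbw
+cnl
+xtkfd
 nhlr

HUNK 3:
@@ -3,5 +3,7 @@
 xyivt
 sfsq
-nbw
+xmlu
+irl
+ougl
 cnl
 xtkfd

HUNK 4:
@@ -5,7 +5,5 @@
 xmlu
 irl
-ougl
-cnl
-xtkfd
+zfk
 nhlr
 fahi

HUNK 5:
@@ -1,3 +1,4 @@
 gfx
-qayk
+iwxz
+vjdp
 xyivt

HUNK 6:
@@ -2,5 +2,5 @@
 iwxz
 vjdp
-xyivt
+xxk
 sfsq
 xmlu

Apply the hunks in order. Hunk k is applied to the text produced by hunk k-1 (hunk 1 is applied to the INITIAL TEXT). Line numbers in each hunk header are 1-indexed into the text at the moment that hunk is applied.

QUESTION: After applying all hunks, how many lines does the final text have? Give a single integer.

Hunk 1: at line 3 remove [irim,akq,ouoxx] add [sfsq,ecaz,vso] -> 11 lines: gfx qayk xyivt sfsq ecaz vso zcfm nhlr fahi juwz nibm
Hunk 2: at line 4 remove [ecaz,vso,zcfm] add [nbw,cnl,xtkfd] -> 11 lines: gfx qayk xyivt sfsq nbw cnl xtkfd nhlr fahi juwz nibm
Hunk 3: at line 3 remove [nbw] add [xmlu,irl,ougl] -> 13 lines: gfx qayk xyivt sfsq xmlu irl ougl cnl xtkfd nhlr fahi juwz nibm
Hunk 4: at line 5 remove [ougl,cnl,xtkfd] add [zfk] -> 11 lines: gfx qayk xyivt sfsq xmlu irl zfk nhlr fahi juwz nibm
Hunk 5: at line 1 remove [qayk] add [iwxz,vjdp] -> 12 lines: gfx iwxz vjdp xyivt sfsq xmlu irl zfk nhlr fahi juwz nibm
Hunk 6: at line 2 remove [xyivt] add [xxk] -> 12 lines: gfx iwxz vjdp xxk sfsq xmlu irl zfk nhlr fahi juwz nibm
Final line count: 12

Answer: 12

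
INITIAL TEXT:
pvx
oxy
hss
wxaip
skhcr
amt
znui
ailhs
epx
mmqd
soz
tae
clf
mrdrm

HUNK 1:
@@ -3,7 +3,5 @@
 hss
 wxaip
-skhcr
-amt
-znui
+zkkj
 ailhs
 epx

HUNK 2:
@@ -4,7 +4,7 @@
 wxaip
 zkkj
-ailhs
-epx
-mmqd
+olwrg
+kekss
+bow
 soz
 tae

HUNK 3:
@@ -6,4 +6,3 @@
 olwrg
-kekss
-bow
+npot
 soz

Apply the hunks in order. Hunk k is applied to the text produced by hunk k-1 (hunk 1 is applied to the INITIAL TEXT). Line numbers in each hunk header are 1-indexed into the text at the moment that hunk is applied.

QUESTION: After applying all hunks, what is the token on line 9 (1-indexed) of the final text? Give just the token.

Hunk 1: at line 3 remove [skhcr,amt,znui] add [zkkj] -> 12 lines: pvx oxy hss wxaip zkkj ailhs epx mmqd soz tae clf mrdrm
Hunk 2: at line 4 remove [ailhs,epx,mmqd] add [olwrg,kekss,bow] -> 12 lines: pvx oxy hss wxaip zkkj olwrg kekss bow soz tae clf mrdrm
Hunk 3: at line 6 remove [kekss,bow] add [npot] -> 11 lines: pvx oxy hss wxaip zkkj olwrg npot soz tae clf mrdrm
Final line 9: tae

Answer: tae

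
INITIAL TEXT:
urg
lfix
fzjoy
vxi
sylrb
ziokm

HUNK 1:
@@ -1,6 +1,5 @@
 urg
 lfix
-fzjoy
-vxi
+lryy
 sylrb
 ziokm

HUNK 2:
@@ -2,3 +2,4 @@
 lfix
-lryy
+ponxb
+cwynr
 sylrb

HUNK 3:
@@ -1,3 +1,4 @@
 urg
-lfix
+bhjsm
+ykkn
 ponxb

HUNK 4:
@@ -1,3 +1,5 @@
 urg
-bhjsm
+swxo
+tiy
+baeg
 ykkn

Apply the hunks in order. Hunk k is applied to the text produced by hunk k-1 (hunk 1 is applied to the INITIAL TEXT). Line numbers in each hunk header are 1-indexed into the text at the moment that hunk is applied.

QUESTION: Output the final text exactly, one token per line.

Answer: urg
swxo
tiy
baeg
ykkn
ponxb
cwynr
sylrb
ziokm

Derivation:
Hunk 1: at line 1 remove [fzjoy,vxi] add [lryy] -> 5 lines: urg lfix lryy sylrb ziokm
Hunk 2: at line 2 remove [lryy] add [ponxb,cwynr] -> 6 lines: urg lfix ponxb cwynr sylrb ziokm
Hunk 3: at line 1 remove [lfix] add [bhjsm,ykkn] -> 7 lines: urg bhjsm ykkn ponxb cwynr sylrb ziokm
Hunk 4: at line 1 remove [bhjsm] add [swxo,tiy,baeg] -> 9 lines: urg swxo tiy baeg ykkn ponxb cwynr sylrb ziokm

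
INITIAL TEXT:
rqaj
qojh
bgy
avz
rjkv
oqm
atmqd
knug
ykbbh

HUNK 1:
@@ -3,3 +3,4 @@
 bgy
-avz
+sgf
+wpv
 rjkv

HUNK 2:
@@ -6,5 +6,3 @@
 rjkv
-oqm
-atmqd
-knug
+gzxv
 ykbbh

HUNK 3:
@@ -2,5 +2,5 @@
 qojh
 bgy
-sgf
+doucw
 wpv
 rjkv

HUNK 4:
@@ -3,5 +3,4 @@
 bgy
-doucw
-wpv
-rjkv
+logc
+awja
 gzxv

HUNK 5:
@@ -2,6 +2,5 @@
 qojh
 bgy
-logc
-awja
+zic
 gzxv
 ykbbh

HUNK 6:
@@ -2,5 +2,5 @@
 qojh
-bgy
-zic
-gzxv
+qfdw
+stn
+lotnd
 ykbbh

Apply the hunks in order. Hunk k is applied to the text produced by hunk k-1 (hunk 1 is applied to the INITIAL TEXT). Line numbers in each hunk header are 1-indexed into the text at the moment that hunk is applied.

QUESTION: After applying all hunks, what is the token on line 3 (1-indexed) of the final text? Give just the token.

Answer: qfdw

Derivation:
Hunk 1: at line 3 remove [avz] add [sgf,wpv] -> 10 lines: rqaj qojh bgy sgf wpv rjkv oqm atmqd knug ykbbh
Hunk 2: at line 6 remove [oqm,atmqd,knug] add [gzxv] -> 8 lines: rqaj qojh bgy sgf wpv rjkv gzxv ykbbh
Hunk 3: at line 2 remove [sgf] add [doucw] -> 8 lines: rqaj qojh bgy doucw wpv rjkv gzxv ykbbh
Hunk 4: at line 3 remove [doucw,wpv,rjkv] add [logc,awja] -> 7 lines: rqaj qojh bgy logc awja gzxv ykbbh
Hunk 5: at line 2 remove [logc,awja] add [zic] -> 6 lines: rqaj qojh bgy zic gzxv ykbbh
Hunk 6: at line 2 remove [bgy,zic,gzxv] add [qfdw,stn,lotnd] -> 6 lines: rqaj qojh qfdw stn lotnd ykbbh
Final line 3: qfdw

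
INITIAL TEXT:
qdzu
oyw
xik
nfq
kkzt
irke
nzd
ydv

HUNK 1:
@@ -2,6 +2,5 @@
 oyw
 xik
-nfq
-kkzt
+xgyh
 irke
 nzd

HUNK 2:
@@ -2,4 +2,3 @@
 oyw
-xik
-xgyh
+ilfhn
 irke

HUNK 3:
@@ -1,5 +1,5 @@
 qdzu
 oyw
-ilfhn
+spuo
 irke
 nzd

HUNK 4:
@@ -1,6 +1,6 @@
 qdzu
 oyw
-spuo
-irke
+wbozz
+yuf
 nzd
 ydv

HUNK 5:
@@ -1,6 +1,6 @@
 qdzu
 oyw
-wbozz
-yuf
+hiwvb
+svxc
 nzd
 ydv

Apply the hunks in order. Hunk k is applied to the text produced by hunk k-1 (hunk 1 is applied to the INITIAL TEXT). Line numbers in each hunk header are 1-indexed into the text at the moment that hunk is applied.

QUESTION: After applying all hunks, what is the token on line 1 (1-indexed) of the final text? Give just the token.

Hunk 1: at line 2 remove [nfq,kkzt] add [xgyh] -> 7 lines: qdzu oyw xik xgyh irke nzd ydv
Hunk 2: at line 2 remove [xik,xgyh] add [ilfhn] -> 6 lines: qdzu oyw ilfhn irke nzd ydv
Hunk 3: at line 1 remove [ilfhn] add [spuo] -> 6 lines: qdzu oyw spuo irke nzd ydv
Hunk 4: at line 1 remove [spuo,irke] add [wbozz,yuf] -> 6 lines: qdzu oyw wbozz yuf nzd ydv
Hunk 5: at line 1 remove [wbozz,yuf] add [hiwvb,svxc] -> 6 lines: qdzu oyw hiwvb svxc nzd ydv
Final line 1: qdzu

Answer: qdzu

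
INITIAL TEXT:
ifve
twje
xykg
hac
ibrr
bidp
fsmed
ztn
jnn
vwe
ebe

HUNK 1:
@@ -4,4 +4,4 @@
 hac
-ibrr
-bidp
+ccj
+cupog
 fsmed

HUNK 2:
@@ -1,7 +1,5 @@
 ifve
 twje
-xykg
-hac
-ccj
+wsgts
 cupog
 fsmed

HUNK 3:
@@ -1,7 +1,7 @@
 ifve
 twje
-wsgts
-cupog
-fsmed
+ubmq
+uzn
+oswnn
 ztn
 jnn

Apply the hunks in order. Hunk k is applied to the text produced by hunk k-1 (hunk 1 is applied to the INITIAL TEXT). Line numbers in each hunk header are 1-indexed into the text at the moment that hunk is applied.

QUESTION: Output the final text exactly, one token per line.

Answer: ifve
twje
ubmq
uzn
oswnn
ztn
jnn
vwe
ebe

Derivation:
Hunk 1: at line 4 remove [ibrr,bidp] add [ccj,cupog] -> 11 lines: ifve twje xykg hac ccj cupog fsmed ztn jnn vwe ebe
Hunk 2: at line 1 remove [xykg,hac,ccj] add [wsgts] -> 9 lines: ifve twje wsgts cupog fsmed ztn jnn vwe ebe
Hunk 3: at line 1 remove [wsgts,cupog,fsmed] add [ubmq,uzn,oswnn] -> 9 lines: ifve twje ubmq uzn oswnn ztn jnn vwe ebe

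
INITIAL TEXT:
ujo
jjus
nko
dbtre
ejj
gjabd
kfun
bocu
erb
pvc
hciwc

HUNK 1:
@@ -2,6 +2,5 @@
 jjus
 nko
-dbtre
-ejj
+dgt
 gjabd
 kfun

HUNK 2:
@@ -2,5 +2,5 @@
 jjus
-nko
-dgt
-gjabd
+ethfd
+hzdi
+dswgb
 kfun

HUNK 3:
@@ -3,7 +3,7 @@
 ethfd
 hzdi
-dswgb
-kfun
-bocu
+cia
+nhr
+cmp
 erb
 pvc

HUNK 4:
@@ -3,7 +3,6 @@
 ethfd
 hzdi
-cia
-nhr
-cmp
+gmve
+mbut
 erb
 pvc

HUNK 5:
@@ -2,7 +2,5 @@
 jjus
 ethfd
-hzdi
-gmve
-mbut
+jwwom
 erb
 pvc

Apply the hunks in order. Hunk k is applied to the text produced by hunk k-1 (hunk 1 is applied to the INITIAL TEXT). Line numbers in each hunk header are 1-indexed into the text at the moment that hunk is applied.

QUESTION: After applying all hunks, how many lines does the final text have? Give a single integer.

Hunk 1: at line 2 remove [dbtre,ejj] add [dgt] -> 10 lines: ujo jjus nko dgt gjabd kfun bocu erb pvc hciwc
Hunk 2: at line 2 remove [nko,dgt,gjabd] add [ethfd,hzdi,dswgb] -> 10 lines: ujo jjus ethfd hzdi dswgb kfun bocu erb pvc hciwc
Hunk 3: at line 3 remove [dswgb,kfun,bocu] add [cia,nhr,cmp] -> 10 lines: ujo jjus ethfd hzdi cia nhr cmp erb pvc hciwc
Hunk 4: at line 3 remove [cia,nhr,cmp] add [gmve,mbut] -> 9 lines: ujo jjus ethfd hzdi gmve mbut erb pvc hciwc
Hunk 5: at line 2 remove [hzdi,gmve,mbut] add [jwwom] -> 7 lines: ujo jjus ethfd jwwom erb pvc hciwc
Final line count: 7

Answer: 7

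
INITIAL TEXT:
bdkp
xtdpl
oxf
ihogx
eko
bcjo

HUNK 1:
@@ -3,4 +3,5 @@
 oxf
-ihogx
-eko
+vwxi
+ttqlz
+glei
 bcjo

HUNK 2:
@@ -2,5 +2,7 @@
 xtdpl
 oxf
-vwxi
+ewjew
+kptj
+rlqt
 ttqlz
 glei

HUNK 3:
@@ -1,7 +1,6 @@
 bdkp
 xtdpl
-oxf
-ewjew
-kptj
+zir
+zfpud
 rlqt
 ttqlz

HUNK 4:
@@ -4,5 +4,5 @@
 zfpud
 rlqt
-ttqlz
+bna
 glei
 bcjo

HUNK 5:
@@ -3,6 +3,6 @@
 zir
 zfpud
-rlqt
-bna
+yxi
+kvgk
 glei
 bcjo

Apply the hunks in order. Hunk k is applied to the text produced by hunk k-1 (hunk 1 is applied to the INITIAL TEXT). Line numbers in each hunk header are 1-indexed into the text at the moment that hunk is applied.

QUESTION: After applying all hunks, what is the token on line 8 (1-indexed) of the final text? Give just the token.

Hunk 1: at line 3 remove [ihogx,eko] add [vwxi,ttqlz,glei] -> 7 lines: bdkp xtdpl oxf vwxi ttqlz glei bcjo
Hunk 2: at line 2 remove [vwxi] add [ewjew,kptj,rlqt] -> 9 lines: bdkp xtdpl oxf ewjew kptj rlqt ttqlz glei bcjo
Hunk 3: at line 1 remove [oxf,ewjew,kptj] add [zir,zfpud] -> 8 lines: bdkp xtdpl zir zfpud rlqt ttqlz glei bcjo
Hunk 4: at line 4 remove [ttqlz] add [bna] -> 8 lines: bdkp xtdpl zir zfpud rlqt bna glei bcjo
Hunk 5: at line 3 remove [rlqt,bna] add [yxi,kvgk] -> 8 lines: bdkp xtdpl zir zfpud yxi kvgk glei bcjo
Final line 8: bcjo

Answer: bcjo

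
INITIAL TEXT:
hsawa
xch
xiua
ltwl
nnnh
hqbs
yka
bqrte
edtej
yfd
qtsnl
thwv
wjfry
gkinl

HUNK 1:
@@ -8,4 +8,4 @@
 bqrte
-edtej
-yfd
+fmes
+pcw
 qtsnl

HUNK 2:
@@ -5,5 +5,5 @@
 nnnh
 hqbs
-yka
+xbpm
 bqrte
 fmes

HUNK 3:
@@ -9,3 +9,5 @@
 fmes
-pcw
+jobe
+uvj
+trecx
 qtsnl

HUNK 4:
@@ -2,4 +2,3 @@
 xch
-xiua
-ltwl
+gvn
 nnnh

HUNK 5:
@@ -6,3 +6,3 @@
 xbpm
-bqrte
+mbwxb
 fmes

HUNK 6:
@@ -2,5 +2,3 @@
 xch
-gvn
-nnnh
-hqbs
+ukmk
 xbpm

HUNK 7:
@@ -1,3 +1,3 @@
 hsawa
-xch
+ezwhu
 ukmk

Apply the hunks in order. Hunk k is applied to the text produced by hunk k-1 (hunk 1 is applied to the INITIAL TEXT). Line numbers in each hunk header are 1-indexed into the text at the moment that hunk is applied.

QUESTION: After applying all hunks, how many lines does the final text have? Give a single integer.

Hunk 1: at line 8 remove [edtej,yfd] add [fmes,pcw] -> 14 lines: hsawa xch xiua ltwl nnnh hqbs yka bqrte fmes pcw qtsnl thwv wjfry gkinl
Hunk 2: at line 5 remove [yka] add [xbpm] -> 14 lines: hsawa xch xiua ltwl nnnh hqbs xbpm bqrte fmes pcw qtsnl thwv wjfry gkinl
Hunk 3: at line 9 remove [pcw] add [jobe,uvj,trecx] -> 16 lines: hsawa xch xiua ltwl nnnh hqbs xbpm bqrte fmes jobe uvj trecx qtsnl thwv wjfry gkinl
Hunk 4: at line 2 remove [xiua,ltwl] add [gvn] -> 15 lines: hsawa xch gvn nnnh hqbs xbpm bqrte fmes jobe uvj trecx qtsnl thwv wjfry gkinl
Hunk 5: at line 6 remove [bqrte] add [mbwxb] -> 15 lines: hsawa xch gvn nnnh hqbs xbpm mbwxb fmes jobe uvj trecx qtsnl thwv wjfry gkinl
Hunk 6: at line 2 remove [gvn,nnnh,hqbs] add [ukmk] -> 13 lines: hsawa xch ukmk xbpm mbwxb fmes jobe uvj trecx qtsnl thwv wjfry gkinl
Hunk 7: at line 1 remove [xch] add [ezwhu] -> 13 lines: hsawa ezwhu ukmk xbpm mbwxb fmes jobe uvj trecx qtsnl thwv wjfry gkinl
Final line count: 13

Answer: 13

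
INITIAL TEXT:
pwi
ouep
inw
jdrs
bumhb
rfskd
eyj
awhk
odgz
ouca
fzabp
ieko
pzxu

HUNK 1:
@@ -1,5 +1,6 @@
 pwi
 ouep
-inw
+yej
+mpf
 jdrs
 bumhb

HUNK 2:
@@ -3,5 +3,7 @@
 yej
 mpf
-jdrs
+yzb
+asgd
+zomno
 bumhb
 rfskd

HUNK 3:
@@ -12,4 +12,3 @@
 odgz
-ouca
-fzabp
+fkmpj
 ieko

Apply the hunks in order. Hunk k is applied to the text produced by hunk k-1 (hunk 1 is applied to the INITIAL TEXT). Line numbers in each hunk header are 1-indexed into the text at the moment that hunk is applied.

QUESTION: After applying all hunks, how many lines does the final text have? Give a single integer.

Answer: 15

Derivation:
Hunk 1: at line 1 remove [inw] add [yej,mpf] -> 14 lines: pwi ouep yej mpf jdrs bumhb rfskd eyj awhk odgz ouca fzabp ieko pzxu
Hunk 2: at line 3 remove [jdrs] add [yzb,asgd,zomno] -> 16 lines: pwi ouep yej mpf yzb asgd zomno bumhb rfskd eyj awhk odgz ouca fzabp ieko pzxu
Hunk 3: at line 12 remove [ouca,fzabp] add [fkmpj] -> 15 lines: pwi ouep yej mpf yzb asgd zomno bumhb rfskd eyj awhk odgz fkmpj ieko pzxu
Final line count: 15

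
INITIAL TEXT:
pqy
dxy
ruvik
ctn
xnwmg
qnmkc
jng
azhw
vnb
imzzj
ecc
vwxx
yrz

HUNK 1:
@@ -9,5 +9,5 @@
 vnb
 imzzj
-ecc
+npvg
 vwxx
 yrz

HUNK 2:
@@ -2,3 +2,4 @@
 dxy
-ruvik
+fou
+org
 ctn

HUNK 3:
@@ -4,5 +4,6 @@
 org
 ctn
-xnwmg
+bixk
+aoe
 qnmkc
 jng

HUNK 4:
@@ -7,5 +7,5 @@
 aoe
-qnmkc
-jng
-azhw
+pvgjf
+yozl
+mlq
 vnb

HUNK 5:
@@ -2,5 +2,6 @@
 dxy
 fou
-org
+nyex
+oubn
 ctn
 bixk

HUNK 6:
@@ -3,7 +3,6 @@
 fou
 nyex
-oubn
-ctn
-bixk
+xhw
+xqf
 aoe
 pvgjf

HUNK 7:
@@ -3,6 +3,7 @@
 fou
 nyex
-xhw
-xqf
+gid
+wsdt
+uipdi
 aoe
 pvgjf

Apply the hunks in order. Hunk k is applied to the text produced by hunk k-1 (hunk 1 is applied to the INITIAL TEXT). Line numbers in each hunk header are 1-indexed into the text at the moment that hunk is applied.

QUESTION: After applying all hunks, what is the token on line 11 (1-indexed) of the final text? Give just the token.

Hunk 1: at line 9 remove [ecc] add [npvg] -> 13 lines: pqy dxy ruvik ctn xnwmg qnmkc jng azhw vnb imzzj npvg vwxx yrz
Hunk 2: at line 2 remove [ruvik] add [fou,org] -> 14 lines: pqy dxy fou org ctn xnwmg qnmkc jng azhw vnb imzzj npvg vwxx yrz
Hunk 3: at line 4 remove [xnwmg] add [bixk,aoe] -> 15 lines: pqy dxy fou org ctn bixk aoe qnmkc jng azhw vnb imzzj npvg vwxx yrz
Hunk 4: at line 7 remove [qnmkc,jng,azhw] add [pvgjf,yozl,mlq] -> 15 lines: pqy dxy fou org ctn bixk aoe pvgjf yozl mlq vnb imzzj npvg vwxx yrz
Hunk 5: at line 2 remove [org] add [nyex,oubn] -> 16 lines: pqy dxy fou nyex oubn ctn bixk aoe pvgjf yozl mlq vnb imzzj npvg vwxx yrz
Hunk 6: at line 3 remove [oubn,ctn,bixk] add [xhw,xqf] -> 15 lines: pqy dxy fou nyex xhw xqf aoe pvgjf yozl mlq vnb imzzj npvg vwxx yrz
Hunk 7: at line 3 remove [xhw,xqf] add [gid,wsdt,uipdi] -> 16 lines: pqy dxy fou nyex gid wsdt uipdi aoe pvgjf yozl mlq vnb imzzj npvg vwxx yrz
Final line 11: mlq

Answer: mlq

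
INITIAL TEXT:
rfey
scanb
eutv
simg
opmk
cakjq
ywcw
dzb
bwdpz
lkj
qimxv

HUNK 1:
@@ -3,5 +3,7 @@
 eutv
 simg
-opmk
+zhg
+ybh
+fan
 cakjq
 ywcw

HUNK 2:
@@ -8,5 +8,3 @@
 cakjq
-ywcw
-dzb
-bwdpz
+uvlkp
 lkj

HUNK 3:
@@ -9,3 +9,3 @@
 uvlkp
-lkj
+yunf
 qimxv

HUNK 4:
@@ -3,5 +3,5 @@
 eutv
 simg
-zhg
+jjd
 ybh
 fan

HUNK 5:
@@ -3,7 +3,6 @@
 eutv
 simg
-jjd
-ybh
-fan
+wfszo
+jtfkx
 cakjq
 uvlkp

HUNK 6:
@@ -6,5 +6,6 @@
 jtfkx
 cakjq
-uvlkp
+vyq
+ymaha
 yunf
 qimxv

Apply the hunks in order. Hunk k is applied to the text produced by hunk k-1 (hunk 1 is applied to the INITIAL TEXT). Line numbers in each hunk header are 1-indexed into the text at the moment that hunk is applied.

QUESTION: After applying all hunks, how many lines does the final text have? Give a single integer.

Hunk 1: at line 3 remove [opmk] add [zhg,ybh,fan] -> 13 lines: rfey scanb eutv simg zhg ybh fan cakjq ywcw dzb bwdpz lkj qimxv
Hunk 2: at line 8 remove [ywcw,dzb,bwdpz] add [uvlkp] -> 11 lines: rfey scanb eutv simg zhg ybh fan cakjq uvlkp lkj qimxv
Hunk 3: at line 9 remove [lkj] add [yunf] -> 11 lines: rfey scanb eutv simg zhg ybh fan cakjq uvlkp yunf qimxv
Hunk 4: at line 3 remove [zhg] add [jjd] -> 11 lines: rfey scanb eutv simg jjd ybh fan cakjq uvlkp yunf qimxv
Hunk 5: at line 3 remove [jjd,ybh,fan] add [wfszo,jtfkx] -> 10 lines: rfey scanb eutv simg wfszo jtfkx cakjq uvlkp yunf qimxv
Hunk 6: at line 6 remove [uvlkp] add [vyq,ymaha] -> 11 lines: rfey scanb eutv simg wfszo jtfkx cakjq vyq ymaha yunf qimxv
Final line count: 11

Answer: 11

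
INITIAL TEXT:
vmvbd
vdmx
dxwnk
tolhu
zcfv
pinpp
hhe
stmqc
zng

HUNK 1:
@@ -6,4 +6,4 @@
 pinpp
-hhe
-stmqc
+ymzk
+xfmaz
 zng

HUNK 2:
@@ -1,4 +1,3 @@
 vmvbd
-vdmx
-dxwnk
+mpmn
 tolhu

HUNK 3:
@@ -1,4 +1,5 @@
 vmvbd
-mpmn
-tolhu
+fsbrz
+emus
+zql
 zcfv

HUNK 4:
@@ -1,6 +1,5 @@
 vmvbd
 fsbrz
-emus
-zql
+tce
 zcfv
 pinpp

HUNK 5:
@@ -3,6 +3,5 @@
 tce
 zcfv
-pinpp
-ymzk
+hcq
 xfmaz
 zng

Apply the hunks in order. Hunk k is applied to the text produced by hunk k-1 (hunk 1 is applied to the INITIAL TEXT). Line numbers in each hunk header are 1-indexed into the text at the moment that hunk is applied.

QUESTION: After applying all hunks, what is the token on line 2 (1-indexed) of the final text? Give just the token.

Hunk 1: at line 6 remove [hhe,stmqc] add [ymzk,xfmaz] -> 9 lines: vmvbd vdmx dxwnk tolhu zcfv pinpp ymzk xfmaz zng
Hunk 2: at line 1 remove [vdmx,dxwnk] add [mpmn] -> 8 lines: vmvbd mpmn tolhu zcfv pinpp ymzk xfmaz zng
Hunk 3: at line 1 remove [mpmn,tolhu] add [fsbrz,emus,zql] -> 9 lines: vmvbd fsbrz emus zql zcfv pinpp ymzk xfmaz zng
Hunk 4: at line 1 remove [emus,zql] add [tce] -> 8 lines: vmvbd fsbrz tce zcfv pinpp ymzk xfmaz zng
Hunk 5: at line 3 remove [pinpp,ymzk] add [hcq] -> 7 lines: vmvbd fsbrz tce zcfv hcq xfmaz zng
Final line 2: fsbrz

Answer: fsbrz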